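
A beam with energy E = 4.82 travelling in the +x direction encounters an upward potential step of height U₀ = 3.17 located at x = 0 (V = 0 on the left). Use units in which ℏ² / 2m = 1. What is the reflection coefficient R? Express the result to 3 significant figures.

R = 0.0685

The wavenumbers are k₁ = √(2mE)/ℏ = 2.195 on the left and k₂ = √(2m(E − U₀))/ℏ = 1.285 on the right.
Matching ψ and ψ′ at x = 0 gives r = (k₁ − k₂)/(k₁ + k₂), so R = r² = 0.06852 and T = 1 − R = 0.9315.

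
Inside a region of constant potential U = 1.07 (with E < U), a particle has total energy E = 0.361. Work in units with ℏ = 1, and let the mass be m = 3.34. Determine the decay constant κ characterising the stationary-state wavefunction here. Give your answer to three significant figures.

κ = 2.18

Since E < U the TISE in this region is ψ'' = κ²ψ with κ = √(2m(U − E))/ℏ.
κ = √(2 × 3.34 × 0.709) = 2.176.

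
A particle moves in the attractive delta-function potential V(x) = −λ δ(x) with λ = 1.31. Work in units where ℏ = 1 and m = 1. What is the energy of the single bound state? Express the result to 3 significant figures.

E = -0.858

For x ≠ 0 the bound state is ψ ∝ e^{−κ|x|}; integrating the TISE across the delta gives the cusp condition 2κ = 2mλ/ℏ², so κ = 1.310.
Then E = −ℏ²κ²/(2m) = −mλ²/(2ℏ²) = -0.8581.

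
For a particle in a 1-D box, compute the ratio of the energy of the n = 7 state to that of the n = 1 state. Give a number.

49

E_n = n²π²ℏ²/(2mL²) so the ratio is n₂²/n₁² = 49/1 = 49.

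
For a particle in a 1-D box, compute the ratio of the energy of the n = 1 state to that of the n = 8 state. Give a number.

0.015625

Since E_n ∝ n², the ratio is (1/8)² = 0.015625.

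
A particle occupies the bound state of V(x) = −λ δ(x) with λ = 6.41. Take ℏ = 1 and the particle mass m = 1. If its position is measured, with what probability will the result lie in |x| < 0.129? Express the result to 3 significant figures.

The normalised bound state is ψ = √κ e^{−κ|x|} with κ = mλ/ℏ² = 6.410.
P(|x| < d) = ∫_{−d}^{d} κ e^{−2κ|x|} dx = 1 − e^{−2κd} = 1 − e^{−1.654} = 0.8087.

P = 0.809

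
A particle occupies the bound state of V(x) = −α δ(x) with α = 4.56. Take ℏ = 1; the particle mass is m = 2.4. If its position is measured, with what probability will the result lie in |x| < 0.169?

P = 0.975

The normalised bound state is ψ = √κ e^{−κ|x|} with κ = mα/ℏ² = 10.94.
P(|x| < d) = ∫_{−d}^{d} κ e^{−2κ|x|} dx = 1 − e^{−2κd} = 1 − e^{−3.699} = 0.9753.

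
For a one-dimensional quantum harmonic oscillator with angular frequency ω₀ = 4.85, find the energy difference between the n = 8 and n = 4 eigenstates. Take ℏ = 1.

E_n = ℏω₀(n + ½), so ΔE = (8 − 4) ℏω₀ = 4 × 4.85 = 19.40.

ΔE = 19.4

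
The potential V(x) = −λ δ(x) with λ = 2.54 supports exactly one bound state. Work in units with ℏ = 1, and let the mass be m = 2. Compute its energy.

The bound state is ψ(x) = √κ e^{−κ|x|}. The derivative jump ψ'(0⁺) − ψ'(0⁻) = −(2mλ/ℏ²)ψ(0) fixes κ = mλ/ℏ² = 5.080.
Then E = −ℏ²κ²/(2m) = −mλ²/(2ℏ²) = -6.452.

E = -6.45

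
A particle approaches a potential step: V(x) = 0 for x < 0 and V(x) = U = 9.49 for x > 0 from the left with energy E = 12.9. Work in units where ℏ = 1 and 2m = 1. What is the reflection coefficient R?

R = 0.103

On each side the TISE gives plane waves with k = √(2m(E − V))/ℏ: k₁ = √(2·½·12.9) = 3.592, k₂ = √(2·½·3.41) = 1.847.
Matching ψ and ψ′ at x = 0 gives r = (k₁ − k₂)/(k₁ + k₂), so R = r² = 0.1030 and T = 1 − R = 0.8970.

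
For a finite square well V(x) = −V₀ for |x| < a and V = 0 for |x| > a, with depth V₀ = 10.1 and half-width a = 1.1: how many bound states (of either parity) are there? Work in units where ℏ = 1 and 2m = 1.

The dimensionless depth is z₀ = a√(2mV₀)/ℏ = 1.1 × √(10.10) = 3.496.
The even/odd transcendental equations gain one root per π/2 in z₀, giving N = 1 + ⌊2z₀/π⌋ = 1 + ⌊2.226⌋ = 3.

N = 3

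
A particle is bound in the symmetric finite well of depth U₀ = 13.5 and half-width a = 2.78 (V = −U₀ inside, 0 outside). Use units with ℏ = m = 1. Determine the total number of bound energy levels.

The dimensionless depth is z₀ = a√(2mU₀)/ℏ = 2.78 × √(27.00) = 14.45.
The even/odd transcendental equations gain one root per π/2 in z₀, giving N = 1 + ⌊2z₀/π⌋ = 1 + ⌊9.196⌋ = 10.

N = 10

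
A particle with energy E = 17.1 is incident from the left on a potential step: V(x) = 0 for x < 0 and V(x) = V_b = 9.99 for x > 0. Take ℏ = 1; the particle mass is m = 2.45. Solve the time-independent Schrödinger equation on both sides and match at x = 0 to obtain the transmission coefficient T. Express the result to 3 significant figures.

On each side the TISE gives plane waves with k = √(2m(E − V))/ℏ: k₁ = √(2·2.45·17.1) = 9.154, k₂ = √(2·2.45·7.11) = 5.902.
Continuity of ψ and ψ′ at the step yields the reflection amplitude r = (k₁ − k₂)/(k₁ + k₂) = 0.2159; thus R = |r|² = 0.04663, T = 0.9534.

T = 0.953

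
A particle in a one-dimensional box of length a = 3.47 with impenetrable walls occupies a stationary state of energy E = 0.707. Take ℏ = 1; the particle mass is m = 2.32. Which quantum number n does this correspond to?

From E_n = n²π²ℏ²/(2ma²) invert to n = √(2ma²E)/(πℏ).
n = (3.47/π) × √(2 × 2.32 × 0.707) = 2.001 → n = 2.

n = 2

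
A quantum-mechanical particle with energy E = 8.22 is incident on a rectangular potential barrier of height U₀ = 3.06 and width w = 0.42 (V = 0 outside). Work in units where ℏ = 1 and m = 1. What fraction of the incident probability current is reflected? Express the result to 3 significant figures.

R = 0.0499

E > U₀: inside the barrier k₂ = √(2m(E − U₀))/ℏ = 3.212, k₂w = 1.349.
Matching at both interfaces gives T⁻¹ = 1 + U₀² sin²(k₂w) / [4E(E − U₀)] = 1.053, hence T = 0.950.
R = 1 − T = 0.0499.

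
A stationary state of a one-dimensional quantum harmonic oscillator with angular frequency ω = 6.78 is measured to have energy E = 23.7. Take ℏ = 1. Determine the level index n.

n = 3

E_n = ℏω(n + ½) ⇒ n = E/(ℏω) − ½ = 23.7/6.78 − 0.5 = 2.996 → n = 3.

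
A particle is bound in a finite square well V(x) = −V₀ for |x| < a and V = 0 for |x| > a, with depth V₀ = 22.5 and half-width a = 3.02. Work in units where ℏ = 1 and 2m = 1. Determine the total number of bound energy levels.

N = 10

The dimensionless depth is z₀ = a√(2mV₀)/ℏ = 3.02 × √(22.50) = 14.33.
The even/odd transcendental equations gain one root per π/2 in z₀, giving N = 1 + ⌊2z₀/π⌋ = 1 + ⌊9.120⌋ = 10.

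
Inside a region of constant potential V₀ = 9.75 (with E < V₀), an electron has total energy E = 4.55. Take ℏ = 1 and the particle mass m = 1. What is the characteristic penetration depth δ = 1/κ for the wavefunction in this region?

δ = 0.310

Since E < V₀ the TISE in this region is ψ'' = κ²ψ with κ = √(2m(V₀ − E))/ℏ.
κ = √(2 × 1 × 5.2) = 3.225. The penetration depth is δ = 1/κ = 0.310.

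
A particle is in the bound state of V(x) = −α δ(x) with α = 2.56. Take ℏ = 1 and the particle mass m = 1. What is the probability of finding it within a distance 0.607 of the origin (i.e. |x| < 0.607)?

P = 0.955

The normalised bound state is ψ = √κ e^{−κ|x|} with κ = mα/ℏ² = 2.560.
P(|x| < d) = ∫_{−d}^{d} κ e^{−2κ|x|} dx = 1 − e^{−2κd} = 1 − e^{−3.108} = 0.9553.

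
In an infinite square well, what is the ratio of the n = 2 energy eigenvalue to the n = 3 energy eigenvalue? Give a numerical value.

Since E_n ∝ n², the ratio is (2/3)² = 0.444444.

0.444444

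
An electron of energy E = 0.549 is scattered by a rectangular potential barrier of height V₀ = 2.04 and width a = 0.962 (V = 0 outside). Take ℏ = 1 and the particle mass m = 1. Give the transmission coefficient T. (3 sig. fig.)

T = 0.109

E < V₀: inside the barrier ψ ∝ e^{±κx} with κ = √(2m(V₀ − E))/ℏ = 1.727.
κa = 1.661, sinh(κa) = 2.538.
The exact tunnelling result is T⁻¹ = 1 + V₀² sinh²(κa) / [4E(V₀ − E)] = 9.187, so T = 0.109.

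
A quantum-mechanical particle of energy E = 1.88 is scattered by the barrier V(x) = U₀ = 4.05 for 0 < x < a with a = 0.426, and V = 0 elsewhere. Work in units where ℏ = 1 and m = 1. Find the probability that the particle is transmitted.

Since E < U₀ the interior solution is evanescent with decay constant κ = √(2m(U₀ − E))/ℏ = 2.083.
κa = 0.8875, sinh(κa) = 1.009.
The exact tunnelling result is T⁻¹ = 1 + U₀² sinh²(κa) / [4E(U₀ − E)] = 2.023, so T = 0.494.

T = 0.494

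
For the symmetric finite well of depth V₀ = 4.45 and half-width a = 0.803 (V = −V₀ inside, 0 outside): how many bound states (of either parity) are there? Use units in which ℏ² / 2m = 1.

N = 2

Define the well-strength parameter z₀ = (a/ℏ)√(2mV₀) = 0.803 × √(2·0.5·4.45) = 1.694.
The even/odd transcendental equations gain one root per π/2 in z₀, giving N = 1 + ⌊2z₀/π⌋ = 1 + ⌊1.078⌋ = 2.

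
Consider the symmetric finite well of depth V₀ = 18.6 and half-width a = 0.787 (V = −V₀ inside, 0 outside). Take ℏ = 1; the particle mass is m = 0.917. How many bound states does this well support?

N = 3

Define the well-strength parameter z₀ = (a/ℏ)√(2mV₀) = 0.787 × √(2·0.917·18.6) = 4.597.
The even/odd transcendental equations gain one root per π/2 in z₀, giving N = 1 + ⌊2z₀/π⌋ = 1 + ⌊2.926⌋ = 3.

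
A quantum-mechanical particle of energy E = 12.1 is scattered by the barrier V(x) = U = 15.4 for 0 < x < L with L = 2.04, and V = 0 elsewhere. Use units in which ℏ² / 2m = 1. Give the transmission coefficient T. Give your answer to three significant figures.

E < U: inside the barrier ψ ∝ e^{±κx} with κ = √(2m(U − E))/ℏ = 1.817.
κL = 3.706, sinh(κL) = 20.33.
The exact tunnelling result is T⁻¹ = 1 + U² sinh²(κL) / [4E(U − E)] = 614.7, so T = 0.00163.

T = 0.00163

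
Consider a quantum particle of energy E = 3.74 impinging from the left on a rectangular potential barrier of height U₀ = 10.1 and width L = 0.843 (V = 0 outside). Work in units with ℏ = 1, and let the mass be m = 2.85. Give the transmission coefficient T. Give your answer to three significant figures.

Since E < U₀ the interior solution is evanescent with decay constant κ = √(2m(U₀ − E))/ℏ = 6.021.
κL = 5.076, sinh(κL) = 80.04.
Matching ψ, ψ′ at both faces gives T = [1 + U₀² sinh²(κL) / (4E(U₀ − E))]⁻¹ = 1/6869 = 0.000146.

T = 0.000146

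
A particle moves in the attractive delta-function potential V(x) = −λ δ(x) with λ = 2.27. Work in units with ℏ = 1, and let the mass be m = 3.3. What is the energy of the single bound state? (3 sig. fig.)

E = -8.50

The bound state is ψ(x) = √κ e^{−κ|x|}. The derivative jump ψ'(0⁺) − ψ'(0⁻) = −(2mλ/ℏ²)ψ(0) fixes κ = mλ/ℏ² = 7.491.
Then E = −ℏ²κ²/(2m) = −mλ²/(2ℏ²) = -8.502.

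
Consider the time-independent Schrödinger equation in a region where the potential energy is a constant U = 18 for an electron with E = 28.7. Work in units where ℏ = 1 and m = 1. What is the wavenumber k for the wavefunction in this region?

With E > U the solution is oscillatory, ψ ∝ e^{±ikx} with k = √(2m(E − U))/ℏ.
k = √(2 × 1 × 10.7) = 4.626.

k = 4.63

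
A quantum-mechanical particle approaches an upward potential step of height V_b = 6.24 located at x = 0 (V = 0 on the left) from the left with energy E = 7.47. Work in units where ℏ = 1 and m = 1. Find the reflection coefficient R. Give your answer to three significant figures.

R = 0.179

The wavenumbers are k₁ = √(2mE)/ℏ = 3.865 on the left and k₂ = √(2m(E − V_b))/ℏ = 1.568 on the right.
Matching ψ and ψ′ at x = 0 gives r = (k₁ − k₂)/(k₁ + k₂), so R = r² = 0.1787 and T = 1 − R = 0.8213.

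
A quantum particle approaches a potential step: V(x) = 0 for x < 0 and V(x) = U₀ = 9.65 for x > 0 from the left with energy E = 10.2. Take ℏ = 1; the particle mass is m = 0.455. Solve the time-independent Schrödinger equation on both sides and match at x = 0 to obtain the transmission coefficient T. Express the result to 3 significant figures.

On each side the TISE gives plane waves with k = √(2m(E − V))/ℏ: k₁ = √(2·0.455·10.2) = 3.047, k₂ = √(2·0.455·0.55) = 0.7075.
Matching ψ and ψ′ at x = 0 gives r = (k₁ − k₂)/(k₁ + k₂), so R = r² = 0.3883 and T = 1 − R = 0.6117.

T = 0.612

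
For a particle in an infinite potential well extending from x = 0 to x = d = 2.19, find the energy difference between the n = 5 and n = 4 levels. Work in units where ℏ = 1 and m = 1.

ΔE = 9.26

E_n = n²π²ℏ²/(2md²), so ΔE = (5² − 4²) π²ℏ²/(2md²).
ΔE = 9 × π² / (2 × 1 × 2.19²) = 9.260.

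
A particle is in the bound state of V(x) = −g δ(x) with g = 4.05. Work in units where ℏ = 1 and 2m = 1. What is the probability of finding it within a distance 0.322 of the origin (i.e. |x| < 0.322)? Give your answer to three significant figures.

P = 0.729

The normalised bound state is ψ = √κ e^{−κ|x|} with κ = mg/ℏ² = 2.025.
P(|x| < d) = ∫_{−d}^{d} κ e^{−2κ|x|} dx = 1 − e^{−2κd} = 1 − e^{−1.304} = 0.7286.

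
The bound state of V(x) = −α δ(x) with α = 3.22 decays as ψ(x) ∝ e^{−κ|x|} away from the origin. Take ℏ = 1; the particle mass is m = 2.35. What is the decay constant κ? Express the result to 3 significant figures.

κ = 7.57

Integrating the TISE across x = 0 gives the cusp condition ψ'(0⁺) − ψ'(0⁻) = −(2mα/ℏ²)ψ(0).
With ψ ∝ e^{−κ|x|} this yields −2κ = −2mα/ℏ², so κ = mα/ℏ² = 7.567.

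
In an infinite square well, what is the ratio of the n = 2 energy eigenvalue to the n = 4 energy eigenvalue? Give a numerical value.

Since E_n ∝ n², the ratio is (2/4)² = 0.25.

0.25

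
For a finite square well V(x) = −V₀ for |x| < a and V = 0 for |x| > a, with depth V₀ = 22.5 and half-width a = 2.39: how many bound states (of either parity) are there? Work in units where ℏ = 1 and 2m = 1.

The dimensionless depth is z₀ = a√(2mV₀)/ℏ = 2.39 × √(22.50) = 11.34.
The even/odd transcendental equations gain one root per π/2 in z₀, giving N = 1 + ⌊2z₀/π⌋ = 1 + ⌊7.217⌋ = 8.

N = 8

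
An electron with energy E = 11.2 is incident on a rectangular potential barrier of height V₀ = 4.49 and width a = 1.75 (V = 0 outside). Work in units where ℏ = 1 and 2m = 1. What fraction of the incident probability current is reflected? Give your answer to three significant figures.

R = 0.0610

E > V₀: inside the barrier k₂ = √(2m(E − V₀))/ℏ = 2.590, k₂a = 4.533.
Matching at both interfaces gives T⁻¹ = 1 + V₀² sin²(k₂a) / [4E(E − V₀)] = 1.065, hence T = 0.939.
R = 1 − T = 0.0610.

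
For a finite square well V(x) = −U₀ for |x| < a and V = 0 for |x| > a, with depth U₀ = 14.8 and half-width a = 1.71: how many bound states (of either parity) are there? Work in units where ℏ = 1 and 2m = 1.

N = 5

Define the well-strength parameter z₀ = (a/ℏ)√(2mU₀) = 1.71 × √(2·0.5·14.8) = 6.579.
The even/odd transcendental equations gain one root per π/2 in z₀, giving N = 1 + ⌊2z₀/π⌋ = 1 + ⌊4.188⌋ = 5.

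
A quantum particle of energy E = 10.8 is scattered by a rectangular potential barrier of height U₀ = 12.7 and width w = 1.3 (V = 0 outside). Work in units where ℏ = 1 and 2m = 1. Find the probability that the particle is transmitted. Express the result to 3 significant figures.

Since E < U₀ the interior solution is evanescent with decay constant κ = √(2m(U₀ − E))/ℏ = 1.378.
κw = 1.792, sinh(κw) = 2.917.
The exact tunnelling result is T⁻¹ = 1 + U₀² sinh²(κw) / [4E(U₀ − E)] = 17.72, so T = 0.0564.

T = 0.0564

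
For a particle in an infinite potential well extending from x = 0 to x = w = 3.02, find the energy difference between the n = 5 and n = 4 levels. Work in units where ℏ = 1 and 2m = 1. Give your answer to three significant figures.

ΔE = 9.74

E_n = n²π²ℏ²/(2mw²), so ΔE = (5² − 4²) π²ℏ²/(2mw²).
ΔE = 9 × π² / (2 × 0.5 × 3.02²) = 9.739.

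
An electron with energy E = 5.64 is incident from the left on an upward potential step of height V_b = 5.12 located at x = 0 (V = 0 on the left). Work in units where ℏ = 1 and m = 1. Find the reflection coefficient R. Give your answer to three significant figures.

On each side the TISE gives plane waves with k = √(2m(E − V))/ℏ: k₁ = √(2·1·5.64) = 3.359, k₂ = √(2·1·0.52) = 1.020.
Continuity of ψ and ψ′ at the step yields the reflection amplitude r = (k₁ − k₂)/(k₁ + k₂) = 0.5342; thus R = |r|² = 0.2853, T = 0.7147.

R = 0.285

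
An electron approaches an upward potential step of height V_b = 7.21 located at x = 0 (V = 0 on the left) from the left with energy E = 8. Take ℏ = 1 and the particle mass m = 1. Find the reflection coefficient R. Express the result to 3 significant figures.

R = 0.272

On each side the TISE gives plane waves with k = √(2m(E − V))/ℏ: k₁ = √(2·1·8) = 4.000, k₂ = √(2·1·0.79) = 1.257.
Continuity of ψ and ψ′ at the step yields the reflection amplitude r = (k₁ − k₂)/(k₁ + k₂) = 0.5218; thus R = |r|² = 0.2723, T = 0.7277.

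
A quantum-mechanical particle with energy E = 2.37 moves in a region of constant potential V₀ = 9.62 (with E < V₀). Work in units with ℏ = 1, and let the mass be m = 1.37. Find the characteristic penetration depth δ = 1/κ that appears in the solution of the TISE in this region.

δ = 0.224

Since E < V₀ the TISE in this region is ψ'' = κ²ψ with κ = √(2m(V₀ − E))/ℏ.
κ = √(2 × 1.37 × 7.25) = 4.457. The penetration depth is δ = 1/κ = 0.224.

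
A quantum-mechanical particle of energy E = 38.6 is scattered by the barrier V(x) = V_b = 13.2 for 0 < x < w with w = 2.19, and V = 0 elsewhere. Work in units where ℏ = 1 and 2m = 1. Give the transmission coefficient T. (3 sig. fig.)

E > V_b: inside the barrier k₂ = √(2m(E − V_b))/ℏ = 5.040, k₂w = 11.04.
T = [1 + V_b² sin²(k₂w) / (4E(E − V_b))]⁻¹ = 1/1.044 = 0.958.

T = 0.958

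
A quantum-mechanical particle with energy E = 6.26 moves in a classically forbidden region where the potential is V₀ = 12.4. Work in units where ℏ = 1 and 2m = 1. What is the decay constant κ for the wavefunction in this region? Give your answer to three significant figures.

Since E < V₀ the TISE in this region is ψ'' = κ²ψ with κ = √(2m(V₀ − E))/ℏ.
κ = √(2 × 0.5 × 6.14) = 2.478.

κ = 2.48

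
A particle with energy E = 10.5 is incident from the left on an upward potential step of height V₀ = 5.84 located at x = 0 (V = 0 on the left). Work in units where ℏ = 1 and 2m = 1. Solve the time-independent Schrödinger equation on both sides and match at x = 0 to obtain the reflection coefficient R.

The wavenumbers are k₁ = √(2mE)/ℏ = 3.240 on the left and k₂ = √(2m(E − V₀))/ℏ = 2.159 on the right.
Matching ψ and ψ′ at x = 0 gives r = (k₁ − k₂)/(k₁ + k₂), so R = r² = 0.04014 and T = 1 − R = 0.9599.

R = 0.0401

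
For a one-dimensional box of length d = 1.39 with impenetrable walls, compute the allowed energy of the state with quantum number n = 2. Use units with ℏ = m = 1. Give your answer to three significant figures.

Requiring ψ(0) = ψ(d) = 0 quantises k = nπ/d, hence E_n = ℏ²k²/2m = n²π²ℏ²/(2md²).
E_2 = 2² × π² / (2 × 1 × 1.39²) = 10.22.

E = 10.2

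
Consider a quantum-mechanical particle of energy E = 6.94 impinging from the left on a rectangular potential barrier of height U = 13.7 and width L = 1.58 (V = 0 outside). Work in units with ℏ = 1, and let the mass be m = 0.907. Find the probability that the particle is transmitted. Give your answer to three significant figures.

T = 0.0000625

Since E < U the interior solution is evanescent with decay constant κ = √(2m(U − E))/ℏ = 3.502.
κL = 5.533, sinh(κL) = 126.4.
Matching ψ, ψ′ at both faces gives T = [1 + U² sinh²(κL) / (4E(U − E))]⁻¹ = 1/15990 = 0.0000625.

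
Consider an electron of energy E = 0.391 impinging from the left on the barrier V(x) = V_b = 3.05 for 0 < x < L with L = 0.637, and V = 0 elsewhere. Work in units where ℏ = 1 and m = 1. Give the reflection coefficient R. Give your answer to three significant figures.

R = 0.904

Since E < V_b the interior solution is evanescent with decay constant κ = √(2m(V_b − E))/ℏ = 2.306.
κL = 1.469, sinh(κL) = 2.057.
Matching ψ, ψ′ at both faces gives T = [1 + V_b² sinh²(κL) / (4E(V_b − E))]⁻¹ = 1/10.47 = 0.0955.
R = 1 − T = 0.904.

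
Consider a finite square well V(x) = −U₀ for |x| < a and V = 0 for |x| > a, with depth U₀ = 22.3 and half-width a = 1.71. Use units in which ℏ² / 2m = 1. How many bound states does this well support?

The dimensionless depth is z₀ = a√(2mU₀)/ℏ = 1.71 × √(22.30) = 8.075.
The even/odd transcendental equations gain one root per π/2 in z₀, giving N = 1 + ⌊2z₀/π⌋ = 1 + ⌊5.141⌋ = 6.

N = 6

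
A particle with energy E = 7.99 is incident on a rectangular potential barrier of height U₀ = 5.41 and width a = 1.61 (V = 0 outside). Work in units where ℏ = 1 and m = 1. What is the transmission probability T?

E > U₀: inside the barrier k₂ = √(2m(E − U₀))/ℏ = 2.272, k₂a = 3.657.
Matching at both interfaces gives T⁻¹ = 1 + U₀² sin²(k₂a) / [4E(E − U₀)] = 1.086, hence T = 0.921.

T = 0.921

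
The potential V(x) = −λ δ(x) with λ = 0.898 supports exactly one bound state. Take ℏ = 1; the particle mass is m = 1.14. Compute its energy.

E = -0.460

For x ≠ 0 the bound state is ψ ∝ e^{−κ|x|}; integrating the TISE across the delta gives the cusp condition 2κ = 2mλ/ℏ², so κ = 1.024.
Then E = −ℏ²κ²/(2m) = −mλ²/(2ℏ²) = -0.4597.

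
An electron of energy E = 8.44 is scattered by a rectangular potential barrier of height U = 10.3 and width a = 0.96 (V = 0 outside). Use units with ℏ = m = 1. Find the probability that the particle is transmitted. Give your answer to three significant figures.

E < U: inside the barrier ψ ∝ e^{±κx} with κ = √(2m(U − E))/ℏ = 1.929.
κa = 1.852, sinh(κa) = 3.106.
The exact tunnelling result is T⁻¹ = 1 + U² sinh²(κa) / [4E(U − E)] = 17.30, so T = 0.0578.

T = 0.0578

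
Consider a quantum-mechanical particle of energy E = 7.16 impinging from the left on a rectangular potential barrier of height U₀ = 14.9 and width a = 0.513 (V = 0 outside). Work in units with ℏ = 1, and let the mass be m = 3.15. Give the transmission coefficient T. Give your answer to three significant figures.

T = 0.00308

Since E < U₀ the interior solution is evanescent with decay constant κ = √(2m(U₀ − E))/ℏ = 6.983.
κa = 3.582, sinh(κa) = 17.96.
Matching ψ, ψ′ at both faces gives T = [1 + U₀² sinh²(κa) / (4E(U₀ − E))]⁻¹ = 1/324.2 = 0.00308.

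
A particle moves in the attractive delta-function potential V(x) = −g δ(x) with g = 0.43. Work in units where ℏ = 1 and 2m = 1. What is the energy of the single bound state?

The bound state is ψ(x) = √κ e^{−κ|x|}. The derivative jump ψ'(0⁺) − ψ'(0⁻) = −(2mg/ℏ²)ψ(0) fixes κ = mg/ℏ² = 0.2150.
Then E = −ℏ²κ²/(2m) = −mg²/(2ℏ²) = -0.04623.

E = -0.0462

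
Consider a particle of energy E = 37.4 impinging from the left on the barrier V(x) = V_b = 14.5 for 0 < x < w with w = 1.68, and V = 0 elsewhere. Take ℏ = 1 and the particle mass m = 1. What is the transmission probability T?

Above the barrier the interior wavenumber is k₂ = √(2m(E − V_b))/ℏ = 6.768, giving phase k₂w = 11.37.
T = [1 + V_b² sin²(k₂w) / (4E(E − V_b))]⁻¹ = 1/1.053 = 0.950.

T = 0.950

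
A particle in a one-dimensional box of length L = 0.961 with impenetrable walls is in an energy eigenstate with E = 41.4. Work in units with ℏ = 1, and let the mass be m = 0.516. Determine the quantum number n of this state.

From E_n = n²π²ℏ²/(2mL²) invert to n = √(2mL²E)/(πℏ).
n = (0.961/π) × √(2 × 0.516 × 41.4) = 1.999 → n = 2.

n = 2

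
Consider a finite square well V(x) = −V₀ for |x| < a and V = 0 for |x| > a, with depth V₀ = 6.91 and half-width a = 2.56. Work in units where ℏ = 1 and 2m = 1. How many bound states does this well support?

The dimensionless depth is z₀ = a√(2mV₀)/ℏ = 2.56 × √(6.910) = 6.729.
The even/odd transcendental equations gain one root per π/2 in z₀, giving N = 1 + ⌊2z₀/π⌋ = 1 + ⌊4.284⌋ = 5.

N = 5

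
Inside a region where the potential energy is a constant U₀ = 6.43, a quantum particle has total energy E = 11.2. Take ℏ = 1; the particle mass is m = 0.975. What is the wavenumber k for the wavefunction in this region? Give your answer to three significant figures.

With E > U₀ the solution is oscillatory, ψ ∝ e^{±ikx} with k = √(2m(E − U₀))/ℏ.
k = √(2 × 0.975 × 4.77) = 3.050.

k = 3.05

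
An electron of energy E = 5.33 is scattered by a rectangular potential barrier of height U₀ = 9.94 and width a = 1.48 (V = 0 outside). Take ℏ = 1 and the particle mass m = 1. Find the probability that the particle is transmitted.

T = 0.000497

Since E < U₀ the interior solution is evanescent with decay constant κ = √(2m(U₀ − E))/ℏ = 3.036.
κa = 4.494, sinh(κa) = 44.73.
The exact tunnelling result is T⁻¹ = 1 + U₀² sinh²(κa) / [4E(U₀ − E)] = 2012, so T = 0.000497.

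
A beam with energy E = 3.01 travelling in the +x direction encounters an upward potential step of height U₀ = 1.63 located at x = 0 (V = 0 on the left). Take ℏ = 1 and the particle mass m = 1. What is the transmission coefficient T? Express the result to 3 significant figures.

T = 0.963

On each side the TISE gives plane waves with k = √(2m(E − V))/ℏ: k₁ = √(2·1·3.01) = 2.454, k₂ = √(2·1·1.38) = 1.661.
Continuity of ψ and ψ′ at the step yields the reflection amplitude r = (k₁ − k₂)/(k₁ + k₂) = 0.1925; thus R = |r|² = 0.03707, T = 0.9629.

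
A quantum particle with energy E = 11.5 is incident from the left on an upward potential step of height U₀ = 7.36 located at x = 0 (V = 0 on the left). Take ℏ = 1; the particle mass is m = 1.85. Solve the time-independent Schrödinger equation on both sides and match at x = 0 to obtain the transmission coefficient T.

T = 0.938

The wavenumbers are k₁ = √(2mE)/ℏ = 6.523 on the left and k₂ = √(2m(E − U₀))/ℏ = 3.914 on the right.
Continuity of ψ and ψ′ at the step yields the reflection amplitude r = (k₁ − k₂)/(k₁ + k₂) = 0.2500; thus R = |r|² = 0.06250, T = 0.9375.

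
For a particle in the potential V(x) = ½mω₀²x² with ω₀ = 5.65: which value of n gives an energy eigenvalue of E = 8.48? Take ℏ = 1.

n = 1

E_n = ℏω₀(n + ½) ⇒ n = E/(ℏω₀) − ½ = 8.48/5.65 − 0.5 = 1.001 → n = 1.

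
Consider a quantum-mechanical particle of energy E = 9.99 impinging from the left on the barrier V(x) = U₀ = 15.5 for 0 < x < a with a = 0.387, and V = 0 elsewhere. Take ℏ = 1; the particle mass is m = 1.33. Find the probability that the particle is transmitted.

Since E < U₀ the interior solution is evanescent with decay constant κ = √(2m(U₀ − E))/ℏ = 3.828.
κa = 1.482, sinh(κa) = 2.086.
The exact tunnelling result is T⁻¹ = 1 + U₀² sinh²(κa) / [4E(U₀ − E)] = 5.750, so T = 0.174.

T = 0.174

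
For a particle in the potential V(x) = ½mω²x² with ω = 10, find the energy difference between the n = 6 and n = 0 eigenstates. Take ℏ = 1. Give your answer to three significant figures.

ΔE = 60.0

E_n = ℏω(n + ½), so ΔE = (6 − 0) ℏω = 6 × 10 = 60.00.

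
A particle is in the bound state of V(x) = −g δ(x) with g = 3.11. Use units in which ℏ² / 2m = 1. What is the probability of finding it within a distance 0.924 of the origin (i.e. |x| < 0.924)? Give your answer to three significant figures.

P = 0.944

The normalised bound state is ψ = √κ e^{−κ|x|} with κ = mg/ℏ² = 1.555.
P(|x| < d) = ∫_{−d}^{d} κ e^{−2κ|x|} dx = 1 − e^{−2κd} = 1 − e^{−2.874} = 0.9435.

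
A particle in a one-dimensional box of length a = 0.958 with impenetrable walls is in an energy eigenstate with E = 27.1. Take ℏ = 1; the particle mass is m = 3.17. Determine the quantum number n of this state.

n = 4

For an infinite well E_n = n²π²ℏ²/(2ma²), so n = (a/πℏ)√(2mE).
n = (0.958/π) × √(2 × 3.17 × 27.1) = 3.997 → n = 4.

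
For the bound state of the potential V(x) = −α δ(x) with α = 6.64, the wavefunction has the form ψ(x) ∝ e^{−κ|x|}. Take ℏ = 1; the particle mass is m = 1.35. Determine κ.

Integrate −(ℏ²/2m)ψ'' − αδ(x)ψ = Eψ from −ε to +ε: the ψ'' term gives ψ'(0⁺) − ψ'(0⁻) and the δ term gives −(2mα/ℏ²)ψ(0).
With ψ ∝ e^{−κ|x|} this yields −2κ = −2mα/ℏ², so κ = mα/ℏ² = 8.964.

κ = 8.96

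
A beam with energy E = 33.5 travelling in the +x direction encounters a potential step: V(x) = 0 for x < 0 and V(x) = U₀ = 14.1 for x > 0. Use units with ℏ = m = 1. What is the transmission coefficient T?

T = 0.982

The wavenumbers are k₁ = √(2mE)/ℏ = 8.185 on the left and k₂ = √(2m(E − U₀))/ℏ = 6.229 on the right.
Continuity of ψ and ψ′ at the step yields the reflection amplitude r = (k₁ − k₂)/(k₁ + k₂) = 0.1357; thus R = |r|² = 0.01842, T = 0.9816.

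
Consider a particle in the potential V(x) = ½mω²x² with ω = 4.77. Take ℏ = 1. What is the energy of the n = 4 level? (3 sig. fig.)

E = 21.5

Using E_n = (n + ½)ℏω: E_4 = 4.5 × 4.77 = 21.47.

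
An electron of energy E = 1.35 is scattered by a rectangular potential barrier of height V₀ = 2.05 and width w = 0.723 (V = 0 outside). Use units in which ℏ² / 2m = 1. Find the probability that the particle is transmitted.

Since E < V₀ the interior solution is evanescent with decay constant κ = √(2m(V₀ − E))/ℏ = 0.8367.
κw = 0.6049, sinh(κw) = 0.6425.
The exact tunnelling result is T⁻¹ = 1 + V₀² sinh²(κw) / [4E(V₀ − E)] = 1.459, so T = 0.685.

T = 0.685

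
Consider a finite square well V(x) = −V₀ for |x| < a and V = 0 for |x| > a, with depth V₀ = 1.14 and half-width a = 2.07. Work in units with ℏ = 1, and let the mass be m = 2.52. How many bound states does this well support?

N = 4

Define the well-strength parameter z₀ = (a/ℏ)√(2mV₀) = 2.07 × √(2·2.52·1.14) = 4.962.
The even/odd transcendental equations gain one root per π/2 in z₀, giving N = 1 + ⌊2z₀/π⌋ = 1 + ⌊3.159⌋ = 4.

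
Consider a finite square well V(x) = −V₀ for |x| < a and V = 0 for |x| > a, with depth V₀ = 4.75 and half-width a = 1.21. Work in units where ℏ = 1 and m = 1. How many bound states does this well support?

N = 3

Define the well-strength parameter z₀ = (a/ℏ)√(2mV₀) = 1.21 × √(2·1·4.75) = 3.729.
The even/odd transcendental equations gain one root per π/2 in z₀, giving N = 1 + ⌊2z₀/π⌋ = 1 + ⌊2.374⌋ = 3.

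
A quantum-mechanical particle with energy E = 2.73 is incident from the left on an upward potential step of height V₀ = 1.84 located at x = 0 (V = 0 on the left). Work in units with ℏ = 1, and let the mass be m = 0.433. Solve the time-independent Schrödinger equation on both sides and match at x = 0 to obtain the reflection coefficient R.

On each side the TISE gives plane waves with k = √(2m(E − V))/ℏ: k₁ = √(2·0.433·2.73) = 1.538, k₂ = √(2·0.433·0.89) = 0.8779.
Matching ψ and ψ′ at x = 0 gives r = (k₁ − k₂)/(k₁ + k₂), so R = r² = 0.07458 and T = 1 − R = 0.9254.

R = 0.0746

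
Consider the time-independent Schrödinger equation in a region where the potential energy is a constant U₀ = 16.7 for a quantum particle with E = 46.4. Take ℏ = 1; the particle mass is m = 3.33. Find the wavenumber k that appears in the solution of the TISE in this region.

k = 14.1

With E > U₀ the solution is oscillatory, ψ ∝ e^{±ikx} with k = √(2m(E − U₀))/ℏ.
k = √(2 × 3.33 × 29.7) = 14.06.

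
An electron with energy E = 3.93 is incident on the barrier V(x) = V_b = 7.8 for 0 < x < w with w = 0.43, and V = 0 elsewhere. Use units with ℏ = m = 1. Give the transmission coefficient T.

T = 0.307

E < V_b: inside the barrier ψ ∝ e^{±κx} with κ = √(2m(V_b − E))/ℏ = 2.782.
κw = 1.196, sinh(κw) = 1.503.
Matching ψ, ψ′ at both faces gives T = [1 + V_b² sinh²(κw) / (4E(V_b − E))]⁻¹ = 1/3.258 = 0.307.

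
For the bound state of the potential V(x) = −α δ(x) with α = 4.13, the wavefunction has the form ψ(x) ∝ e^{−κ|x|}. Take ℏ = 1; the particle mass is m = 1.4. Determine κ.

κ = 5.78

Integrate −(ℏ²/2m)ψ'' − αδ(x)ψ = Eψ from −ε to +ε: the ψ'' term gives ψ'(0⁺) − ψ'(0⁻) and the δ term gives −(2mα/ℏ²)ψ(0).
With ψ ∝ e^{−κ|x|} this yields −2κ = −2mα/ℏ², so κ = mα/ℏ² = 5.782.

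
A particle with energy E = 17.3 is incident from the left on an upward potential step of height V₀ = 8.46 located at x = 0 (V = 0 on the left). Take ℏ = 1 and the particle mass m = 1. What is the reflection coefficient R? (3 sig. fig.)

The wavenumbers are k₁ = √(2mE)/ℏ = 5.882 on the left and k₂ = √(2m(E − V₀))/ℏ = 4.205 on the right.
Matching ψ and ψ′ at x = 0 gives r = (k₁ − k₂)/(k₁ + k₂), so R = r² = 0.02765 and T = 1 − R = 0.9723.

R = 0.0277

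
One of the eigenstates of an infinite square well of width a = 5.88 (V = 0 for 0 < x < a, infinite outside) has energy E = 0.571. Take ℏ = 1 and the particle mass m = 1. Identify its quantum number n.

n = 2

From E_n = n²π²ℏ²/(2ma²) invert to n = √(2ma²E)/(πℏ).
n = (5.88/π) × √(2 × 1 × 0.571) = 2.000 → n = 2.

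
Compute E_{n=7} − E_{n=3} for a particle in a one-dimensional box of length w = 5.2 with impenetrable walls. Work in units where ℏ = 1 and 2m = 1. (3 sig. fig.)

E_n = n²π²ℏ²/(2mw²), so ΔE = (7² − 3²) π²ℏ²/(2mw²).
ΔE = 40 × π² / (2 × 0.5 × 5.2²) = 14.60.

ΔE = 14.6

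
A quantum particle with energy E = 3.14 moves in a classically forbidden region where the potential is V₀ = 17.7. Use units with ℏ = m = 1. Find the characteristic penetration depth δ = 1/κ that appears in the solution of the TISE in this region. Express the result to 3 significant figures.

δ = 0.185

Since E < V₀ the TISE in this region is ψ'' = κ²ψ with κ = √(2m(V₀ − E))/ℏ.
κ = √(2 × 1 × 14.56) = 5.396. The penetration depth is δ = 1/κ = 0.185.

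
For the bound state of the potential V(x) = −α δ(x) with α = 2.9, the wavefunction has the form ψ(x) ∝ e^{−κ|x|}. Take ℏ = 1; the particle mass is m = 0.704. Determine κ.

Integrating the TISE across x = 0 gives the cusp condition ψ'(0⁺) − ψ'(0⁻) = −(2mα/ℏ²)ψ(0).
With ψ ∝ e^{−κ|x|} this yields −2κ = −2mα/ℏ², so κ = mα/ℏ² = 2.042.

κ = 2.04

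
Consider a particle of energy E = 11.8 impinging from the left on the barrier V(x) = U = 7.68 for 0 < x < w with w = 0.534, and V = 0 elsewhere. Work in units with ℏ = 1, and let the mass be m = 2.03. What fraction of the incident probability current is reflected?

E > U: inside the barrier k₂ = √(2m(E − U))/ℏ = 4.090, k₂w = 2.184.
Matching at both interfaces gives T⁻¹ = 1 + U² sin²(k₂w) / [4E(E − U)] = 1.203, hence T = 0.831.
R = 1 − T = 0.169.

R = 0.169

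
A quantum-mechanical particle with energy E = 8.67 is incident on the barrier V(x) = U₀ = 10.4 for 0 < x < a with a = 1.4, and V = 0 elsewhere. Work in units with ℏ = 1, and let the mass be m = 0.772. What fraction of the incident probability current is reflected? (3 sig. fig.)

R = 0.977

E < U₀: inside the barrier ψ ∝ e^{±κx} with κ = √(2m(U₀ − E))/ℏ = 1.634.
κa = 2.288, sinh(κa) = 4.877.
The exact tunnelling result is T⁻¹ = 1 + U₀² sinh²(κa) / [4E(U₀ − E)] = 43.89, so T = 0.0228.
R = 1 − T = 0.977.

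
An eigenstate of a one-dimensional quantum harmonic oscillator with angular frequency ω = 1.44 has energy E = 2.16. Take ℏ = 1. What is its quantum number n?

E_n = ℏω(n + ½) ⇒ n = E/(ℏω) − ½ = 2.16/1.44 − 0.5 = 1.000 → n = 1.

n = 1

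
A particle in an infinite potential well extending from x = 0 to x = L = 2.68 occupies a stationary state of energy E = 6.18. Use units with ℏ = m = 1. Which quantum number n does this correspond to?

n = 3

For an infinite well E_n = n²π²ℏ²/(2mL²), so n = (L/πℏ)√(2mE).
n = (2.68/π) × √(2 × 1 × 6.18) = 2.999 → n = 3.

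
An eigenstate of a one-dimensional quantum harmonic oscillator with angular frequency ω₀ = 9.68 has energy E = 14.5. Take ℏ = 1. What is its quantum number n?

n = 1

E_n = ℏω₀(n + ½) ⇒ n = E/(ℏω₀) − ½ = 14.5/9.68 − 0.5 = 0.998 → n = 1.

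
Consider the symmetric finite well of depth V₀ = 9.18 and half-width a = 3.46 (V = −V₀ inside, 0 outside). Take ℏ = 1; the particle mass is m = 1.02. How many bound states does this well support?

The dimensionless depth is z₀ = a√(2mV₀)/ℏ = 3.46 × √(18.73) = 14.97.
The even/odd transcendental equations gain one root per π/2 in z₀, giving N = 1 + ⌊2z₀/π⌋ = 1 + ⌊9.532⌋ = 10.

N = 10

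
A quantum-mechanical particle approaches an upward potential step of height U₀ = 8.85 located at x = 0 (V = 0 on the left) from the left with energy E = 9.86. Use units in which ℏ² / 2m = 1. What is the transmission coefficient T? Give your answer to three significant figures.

T = 0.735

On each side the TISE gives plane waves with k = √(2m(E − V))/ℏ: k₁ = √(2·½·9.86) = 3.140, k₂ = √(2·½·1.01) = 1.005.
Continuity of ψ and ψ′ at the step yields the reflection amplitude r = (k₁ − k₂)/(k₁ + k₂) = 0.5151; thus R = |r|² = 0.2653, T = 0.7347.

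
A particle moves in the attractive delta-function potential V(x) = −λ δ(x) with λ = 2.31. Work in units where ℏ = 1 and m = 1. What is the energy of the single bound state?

E = -2.67

For x ≠ 0 the bound state is ψ ∝ e^{−κ|x|}; integrating the TISE across the delta gives the cusp condition 2κ = 2mλ/ℏ², so κ = 2.310.
Then E = −ℏ²κ²/(2m) = −mλ²/(2ℏ²) = -2.668.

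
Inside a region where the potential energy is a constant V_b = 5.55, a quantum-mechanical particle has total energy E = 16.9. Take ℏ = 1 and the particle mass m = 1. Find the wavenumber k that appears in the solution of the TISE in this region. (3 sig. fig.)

k = 4.76

With E > V_b the solution is oscillatory, ψ ∝ e^{±ikx} with k = √(2m(E − V_b))/ℏ.
k = √(2 × 1 × 11.35) = 4.764.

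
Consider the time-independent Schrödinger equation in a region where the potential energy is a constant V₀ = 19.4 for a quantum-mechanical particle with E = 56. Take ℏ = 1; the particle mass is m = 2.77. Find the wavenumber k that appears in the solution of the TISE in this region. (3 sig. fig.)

With E > V₀ the solution is oscillatory, ψ ∝ e^{±ikx} with k = √(2m(E − V₀))/ℏ.
k = √(2 × 2.77 × 36.6) = 14.24.

k = 14.2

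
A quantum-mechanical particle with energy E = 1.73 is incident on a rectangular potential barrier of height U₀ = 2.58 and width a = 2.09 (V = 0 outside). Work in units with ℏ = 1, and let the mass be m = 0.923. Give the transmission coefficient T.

T = 0.0187

Since E < U₀ the interior solution is evanescent with decay constant κ = √(2m(U₀ − E))/ℏ = 1.253.
κa = 2.618, sinh(κa) = 6.818.
The exact tunnelling result is T⁻¹ = 1 + U₀² sinh²(κa) / [4E(U₀ − E)] = 53.60, so T = 0.0187.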